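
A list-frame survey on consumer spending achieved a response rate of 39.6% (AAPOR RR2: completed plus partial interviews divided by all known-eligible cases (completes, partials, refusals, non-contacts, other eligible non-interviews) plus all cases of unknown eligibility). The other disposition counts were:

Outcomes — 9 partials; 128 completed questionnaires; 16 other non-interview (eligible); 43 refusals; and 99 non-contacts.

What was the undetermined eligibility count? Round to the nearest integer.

Numerator = 128 + 9 = 137
RR2 = 137 / D = 0.396
D = 137 / 0.396 = 346.0
Rest of base = 295
undetermined eligibility = 346.0 − 295 ≈ 51

51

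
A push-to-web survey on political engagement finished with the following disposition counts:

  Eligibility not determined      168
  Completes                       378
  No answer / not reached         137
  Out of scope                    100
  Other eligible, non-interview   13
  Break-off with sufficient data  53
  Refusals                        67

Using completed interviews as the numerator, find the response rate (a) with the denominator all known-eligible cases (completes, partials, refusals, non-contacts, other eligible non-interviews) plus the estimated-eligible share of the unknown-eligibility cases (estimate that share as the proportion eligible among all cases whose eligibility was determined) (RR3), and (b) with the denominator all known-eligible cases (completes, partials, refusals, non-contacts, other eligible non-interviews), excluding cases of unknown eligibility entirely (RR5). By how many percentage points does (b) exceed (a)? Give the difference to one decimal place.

10.7

Top = 378
Determined eligible = 378 + 53 + 67 + 137 + 13 = 648
e = 648 / (648 + 100) = 648 / 748 = 0.8663
Estimated eligible among unknowns = 0.8663 × 168 = 145.54
Denom = 648 + 145.54 = 793.54
RR3 = 378 / 793.54 = 0.4763
Denom = 378 + 53 + 67 + 137 + 13 = 648
RR5 = 378 / 648 = 0.5833
Difference = 58.33 − 47.63 = 10.70 percentage points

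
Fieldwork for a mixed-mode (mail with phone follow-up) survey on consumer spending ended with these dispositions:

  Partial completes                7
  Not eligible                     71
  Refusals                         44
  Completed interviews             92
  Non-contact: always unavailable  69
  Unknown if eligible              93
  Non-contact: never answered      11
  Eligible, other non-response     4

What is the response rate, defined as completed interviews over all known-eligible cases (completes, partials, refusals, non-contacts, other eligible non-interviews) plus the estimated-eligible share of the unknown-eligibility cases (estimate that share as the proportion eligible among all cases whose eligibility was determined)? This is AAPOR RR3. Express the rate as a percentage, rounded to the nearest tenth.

No answer / not reached = 11 + 69 = 80
Top: 92
Known eligible: 92 + 7 + 44 + 80 + 4 = 227
e = 227 / (227 + 71) = 227 / 298 = 0.7617
Eligible share of unknowns: 0.7617 × 93 = 70.84
Base: 227 + 70.84 = 297.84
RR3 = 92 / 297.84 = 0.3089

30.9%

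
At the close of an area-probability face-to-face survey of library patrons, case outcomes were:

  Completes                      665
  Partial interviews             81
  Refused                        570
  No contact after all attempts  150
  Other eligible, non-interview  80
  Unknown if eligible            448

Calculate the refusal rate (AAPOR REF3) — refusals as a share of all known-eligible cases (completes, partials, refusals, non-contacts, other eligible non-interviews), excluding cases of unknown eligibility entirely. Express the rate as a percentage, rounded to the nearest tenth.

Top → 570
Denom → 665 + 81 + 570 + 150 + 80 = 1546
REF3 = 570 / 1546 = 0.3687

36.9%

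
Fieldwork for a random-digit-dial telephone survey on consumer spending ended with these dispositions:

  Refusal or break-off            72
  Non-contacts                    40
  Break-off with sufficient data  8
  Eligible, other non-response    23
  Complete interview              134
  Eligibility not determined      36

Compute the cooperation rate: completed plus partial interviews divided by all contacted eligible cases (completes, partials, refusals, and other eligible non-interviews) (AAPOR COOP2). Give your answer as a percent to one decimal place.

Numerator: 134 + 8 = 142
Base: 134 + 8 + 72 + 23 = 237
COOP2 = 142 / 237 = 0.5992

59.9%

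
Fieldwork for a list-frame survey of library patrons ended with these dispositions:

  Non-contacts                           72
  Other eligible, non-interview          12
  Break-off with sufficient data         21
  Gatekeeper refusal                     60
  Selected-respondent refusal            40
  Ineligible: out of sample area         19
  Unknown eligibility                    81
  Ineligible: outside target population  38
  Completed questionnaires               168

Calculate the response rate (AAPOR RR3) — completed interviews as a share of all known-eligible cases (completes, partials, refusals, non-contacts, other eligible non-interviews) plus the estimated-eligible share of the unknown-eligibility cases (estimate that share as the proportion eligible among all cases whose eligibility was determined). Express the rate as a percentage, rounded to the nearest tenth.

37.9%

Declined to participate = 60 + 40 = 100
Ineligible = 38 + 19 = 57
Num = 168
Known eligible = 168 + 21 + 100 + 72 + 12 = 373
e = 373 / (373 + 57) = 373 / 430 = 0.8674
Estimated eligible among unknowns = 0.8674 × 81 = 70.26
Denom = 373 + 70.26 = 443.26
RR3 = 168 / 443.26 = 0.3790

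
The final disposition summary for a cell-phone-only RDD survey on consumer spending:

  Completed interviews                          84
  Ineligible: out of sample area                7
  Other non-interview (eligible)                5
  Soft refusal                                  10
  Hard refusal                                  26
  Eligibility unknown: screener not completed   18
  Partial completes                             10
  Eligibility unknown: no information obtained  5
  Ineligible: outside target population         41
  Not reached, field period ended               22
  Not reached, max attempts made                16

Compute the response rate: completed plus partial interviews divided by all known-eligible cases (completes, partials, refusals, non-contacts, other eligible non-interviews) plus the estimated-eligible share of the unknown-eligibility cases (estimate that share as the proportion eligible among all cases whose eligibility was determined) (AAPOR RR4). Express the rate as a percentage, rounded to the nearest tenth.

Declined to participate = 26 + 10 = 36
No contact after all attempts = 22 + 16 = 38
Undetermined eligibility = 18 + 5 = 23
Out of scope = 41 + 7 = 48
Top: 84 + 10 = 94
Eligible (known): 84 + 10 + 36 + 38 + 5 = 173
e = 173 / (173 + 48) = 173 / 221 = 0.7828
Eligible share of unknowns: 0.7828 × 23 = 18.00
Denominator: 173 + 18.00 = 191.00
RR4 = 94 / 191.00 = 0.4921

49.2%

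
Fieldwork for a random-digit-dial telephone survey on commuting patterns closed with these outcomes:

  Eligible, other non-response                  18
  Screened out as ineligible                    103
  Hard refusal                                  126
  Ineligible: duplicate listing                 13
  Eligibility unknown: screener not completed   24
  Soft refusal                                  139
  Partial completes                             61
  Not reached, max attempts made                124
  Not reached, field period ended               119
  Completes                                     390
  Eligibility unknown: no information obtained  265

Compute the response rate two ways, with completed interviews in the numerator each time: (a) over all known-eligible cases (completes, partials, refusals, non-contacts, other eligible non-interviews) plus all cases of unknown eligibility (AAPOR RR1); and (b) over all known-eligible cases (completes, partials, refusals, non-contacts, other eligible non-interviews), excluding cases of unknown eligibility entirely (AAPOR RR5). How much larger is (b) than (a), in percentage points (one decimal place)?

9.1

Refused = 126 + 139 = 265
Never reached = 119 + 124 = 243
Eligibility not determined = 24 + 265 = 289
Ineligible = 103 + 13 = 116
Top: 390
Denom: 390 + 61 + 265 + 243 + 18 + 289 = 1266
RR1 = 390 / 1266 = 0.3081
Denom: 390 + 61 + 265 + 243 + 18 = 977
RR5 = 390 / 977 = 0.3992
Difference = 39.92 − 30.81 = 9.11 percentage points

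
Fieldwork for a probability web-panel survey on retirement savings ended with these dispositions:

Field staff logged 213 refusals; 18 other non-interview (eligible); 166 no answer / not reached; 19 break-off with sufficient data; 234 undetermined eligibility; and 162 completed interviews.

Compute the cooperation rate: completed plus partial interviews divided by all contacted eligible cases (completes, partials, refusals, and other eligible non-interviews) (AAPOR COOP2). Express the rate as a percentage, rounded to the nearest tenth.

Numerator → 162 + 19 = 181
Denom → 162 + 19 + 213 + 18 = 412
COOP2 = 181 / 412 = 0.4393

43.9%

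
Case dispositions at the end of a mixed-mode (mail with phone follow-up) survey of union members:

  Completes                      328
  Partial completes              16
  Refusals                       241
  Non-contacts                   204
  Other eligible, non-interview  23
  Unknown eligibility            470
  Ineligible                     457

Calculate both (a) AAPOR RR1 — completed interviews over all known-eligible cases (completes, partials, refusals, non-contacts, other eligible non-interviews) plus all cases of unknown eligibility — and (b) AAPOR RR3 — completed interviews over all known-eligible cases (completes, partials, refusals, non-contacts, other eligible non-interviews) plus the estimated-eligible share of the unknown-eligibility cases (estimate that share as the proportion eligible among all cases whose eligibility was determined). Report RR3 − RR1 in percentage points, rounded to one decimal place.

3.9

Numerator = 328
Denom = 328 + 16 + 241 + 204 + 23 + 470 = 1282
RR1 = 328 / 1282 = 0.2559
Eligible (known) = 328 + 16 + 241 + 204 + 23 = 812
e = 812 / (812 + 457) = 812 / 1269 = 0.6399
e × U = 0.6399 × 470 = 300.75
Denom = 812 + 300.75 = 1112.75
RR3 = 328 / 1112.75 = 0.2948
Difference = 29.48 − 25.59 = 3.89 percentage points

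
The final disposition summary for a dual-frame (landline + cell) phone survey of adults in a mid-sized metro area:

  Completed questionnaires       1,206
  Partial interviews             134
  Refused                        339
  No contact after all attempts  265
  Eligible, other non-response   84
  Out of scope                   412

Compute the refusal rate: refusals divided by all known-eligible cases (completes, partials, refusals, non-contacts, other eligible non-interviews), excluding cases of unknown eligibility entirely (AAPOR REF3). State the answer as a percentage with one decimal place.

16.7%

Num: 339
Denom: 1206 + 134 + 339 + 265 + 84 = 2028
REF3 = 339 / 2028 = 0.1672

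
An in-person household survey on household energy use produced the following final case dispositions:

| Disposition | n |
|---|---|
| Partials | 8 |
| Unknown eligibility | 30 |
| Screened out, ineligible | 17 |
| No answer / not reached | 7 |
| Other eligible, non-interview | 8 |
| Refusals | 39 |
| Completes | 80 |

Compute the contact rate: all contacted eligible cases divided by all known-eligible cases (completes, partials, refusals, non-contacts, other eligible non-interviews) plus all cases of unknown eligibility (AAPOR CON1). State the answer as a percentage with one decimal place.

78.5%

Num = 80 + 8 + 39 + 8 = 135
Denom = 80 + 8 + 39 + 7 + 8 + 30 = 172
CON1 = 135 / 172 = 0.7849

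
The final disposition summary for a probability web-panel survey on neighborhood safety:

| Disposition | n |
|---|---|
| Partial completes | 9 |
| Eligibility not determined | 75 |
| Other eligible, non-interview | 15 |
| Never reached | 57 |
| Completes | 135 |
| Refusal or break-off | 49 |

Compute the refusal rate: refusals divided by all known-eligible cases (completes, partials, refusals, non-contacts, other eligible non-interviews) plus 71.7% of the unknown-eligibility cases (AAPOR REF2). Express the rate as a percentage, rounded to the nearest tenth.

15.4%

Top → 49
Eligible (known) → 135 + 9 + 49 + 57 + 15 = 265
Eligible share of unknowns → 0.7170 × 75 = 53.77
Denom → 265 + 53.77 = 318.77
REF2 = 49 / 318.77 = 0.1537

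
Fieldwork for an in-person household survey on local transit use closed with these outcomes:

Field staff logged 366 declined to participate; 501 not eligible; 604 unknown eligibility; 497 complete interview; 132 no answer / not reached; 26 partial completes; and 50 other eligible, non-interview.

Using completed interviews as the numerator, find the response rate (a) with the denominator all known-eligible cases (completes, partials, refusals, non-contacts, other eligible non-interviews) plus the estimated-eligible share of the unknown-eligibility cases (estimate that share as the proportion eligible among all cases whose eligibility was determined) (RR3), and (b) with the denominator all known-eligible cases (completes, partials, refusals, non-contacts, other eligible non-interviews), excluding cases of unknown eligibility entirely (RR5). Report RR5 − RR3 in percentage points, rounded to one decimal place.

12.9

Num: 497
Eligible (known): 497 + 26 + 366 + 132 + 50 = 1071
e = 1071 / (1071 + 501) = 1071 / 1572 = 0.6813
e × U: 0.6813 × 604 = 411.51
Denominator: 1071 + 411.51 = 1482.51
RR3 = 497 / 1482.51 = 0.3352
Denominator: 497 + 26 + 366 + 132 + 50 = 1071
RR5 = 497 / 1071 = 0.4641
Difference = 46.41 − 33.52 = 12.89 percentage points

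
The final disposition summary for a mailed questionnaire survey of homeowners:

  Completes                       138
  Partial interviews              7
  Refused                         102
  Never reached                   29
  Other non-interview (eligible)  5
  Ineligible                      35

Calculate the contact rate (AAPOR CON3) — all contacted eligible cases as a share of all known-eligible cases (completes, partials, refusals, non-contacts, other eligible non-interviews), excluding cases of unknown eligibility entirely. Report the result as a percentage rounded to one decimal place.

89.7%

Numerator = 138 + 7 + 102 + 5 = 252
Base = 138 + 7 + 102 + 29 + 5 = 281
CON3 = 252 / 281 = 0.8968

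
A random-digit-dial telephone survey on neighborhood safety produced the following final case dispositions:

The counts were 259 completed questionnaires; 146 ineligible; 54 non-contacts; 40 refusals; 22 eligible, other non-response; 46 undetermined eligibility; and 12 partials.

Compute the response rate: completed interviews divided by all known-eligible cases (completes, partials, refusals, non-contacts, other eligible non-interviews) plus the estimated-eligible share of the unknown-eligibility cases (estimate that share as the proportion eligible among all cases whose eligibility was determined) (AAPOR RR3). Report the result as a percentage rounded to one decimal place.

61.6%

Top → 259
Known eligible → 259 + 12 + 40 + 54 + 22 = 387
e = 387 / (387 + 146) = 387 / 533 = 0.7261
Estimated eligible among unknowns → 0.7261 × 46 = 33.40
Base → 387 + 33.40 = 420.40
RR3 = 259 / 420.40 = 0.6161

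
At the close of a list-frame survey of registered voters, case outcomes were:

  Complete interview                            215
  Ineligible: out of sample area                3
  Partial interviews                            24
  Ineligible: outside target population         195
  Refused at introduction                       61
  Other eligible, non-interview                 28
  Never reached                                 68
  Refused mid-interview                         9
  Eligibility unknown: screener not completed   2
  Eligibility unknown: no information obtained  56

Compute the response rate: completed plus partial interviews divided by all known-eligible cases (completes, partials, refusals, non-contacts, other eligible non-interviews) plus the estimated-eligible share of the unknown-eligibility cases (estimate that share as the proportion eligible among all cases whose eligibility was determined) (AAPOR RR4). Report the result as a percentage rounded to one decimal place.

53.8%

Refused = 61 + 9 = 70
Undetermined eligibility = 2 + 56 = 58
Ineligible = 195 + 3 = 198
Num = 215 + 24 = 239
Eligible (known) = 215 + 24 + 70 + 68 + 28 = 405
e = 405 / (405 + 198) = 405 / 603 = 0.6716
Estimated eligible among unknowns = 0.6716 × 58 = 38.95
Denom = 405 + 38.95 = 443.95
RR4 = 239 / 443.95 = 0.5383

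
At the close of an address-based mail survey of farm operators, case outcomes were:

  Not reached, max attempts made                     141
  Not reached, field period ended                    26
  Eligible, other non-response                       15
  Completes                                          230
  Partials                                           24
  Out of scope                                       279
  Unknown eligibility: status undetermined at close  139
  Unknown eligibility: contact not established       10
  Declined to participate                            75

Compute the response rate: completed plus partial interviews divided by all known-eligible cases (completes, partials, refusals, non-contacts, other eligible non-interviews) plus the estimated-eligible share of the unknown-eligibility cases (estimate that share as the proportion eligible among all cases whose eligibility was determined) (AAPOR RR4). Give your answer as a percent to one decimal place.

No answer / not reached = 26 + 141 = 167
Unknown if eligible = 10 + 139 = 149
Top → 230 + 24 = 254
Determined eligible → 230 + 24 + 75 + 167 + 15 = 511
e = 511 / (511 + 279) = 511 / 790 = 0.6468
Eligible share of unknowns → 0.6468 × 149 = 96.37
Denominator → 511 + 96.37 = 607.37
RR4 = 254 / 607.37 = 0.4182

41.8%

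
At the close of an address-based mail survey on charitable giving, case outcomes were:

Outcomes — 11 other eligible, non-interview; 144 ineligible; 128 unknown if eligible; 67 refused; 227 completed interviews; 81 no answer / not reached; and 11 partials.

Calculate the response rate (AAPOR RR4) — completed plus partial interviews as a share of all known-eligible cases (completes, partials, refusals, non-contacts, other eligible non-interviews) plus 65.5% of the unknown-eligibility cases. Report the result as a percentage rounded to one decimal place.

49.5%

Top: 227 + 11 = 238
Determined eligible: 227 + 11 + 67 + 81 + 11 = 397
e × U: 0.6550 × 128 = 83.84
Denom: 397 + 83.84 = 480.84
RR4 = 238 / 480.84 = 0.4950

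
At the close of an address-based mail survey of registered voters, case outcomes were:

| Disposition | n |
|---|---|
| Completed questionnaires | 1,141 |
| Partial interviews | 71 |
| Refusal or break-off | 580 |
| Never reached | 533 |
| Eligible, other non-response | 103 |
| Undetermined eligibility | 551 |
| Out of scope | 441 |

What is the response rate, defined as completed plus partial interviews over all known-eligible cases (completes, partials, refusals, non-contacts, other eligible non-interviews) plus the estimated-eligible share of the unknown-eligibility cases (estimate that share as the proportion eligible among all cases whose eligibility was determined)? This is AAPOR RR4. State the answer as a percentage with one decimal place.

Num: 1141 + 71 = 1212
Determined eligible: 1141 + 71 + 580 + 533 + 103 = 2428
e = 2428 / (2428 + 441) = 2428 / 2869 = 0.8463
e × U: 0.8463 × 551 = 466.31
Denominator: 2428 + 466.31 = 2894.31
RR4 = 1212 / 2894.31 = 0.4188

41.9%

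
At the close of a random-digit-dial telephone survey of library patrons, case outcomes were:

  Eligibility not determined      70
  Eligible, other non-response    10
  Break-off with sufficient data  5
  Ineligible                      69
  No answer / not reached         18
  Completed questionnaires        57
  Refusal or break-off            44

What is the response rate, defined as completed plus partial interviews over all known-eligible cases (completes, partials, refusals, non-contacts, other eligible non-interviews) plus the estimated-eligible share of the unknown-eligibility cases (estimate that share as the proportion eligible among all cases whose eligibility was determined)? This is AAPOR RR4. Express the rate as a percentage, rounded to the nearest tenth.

34.4%

Numerator: 57 + 5 = 62
Known eligible: 57 + 5 + 44 + 18 + 10 = 134
e = 134 / (134 + 69) = 134 / 203 = 0.6601
e × U: 0.6601 × 70 = 46.21
Denominator: 134 + 46.21 = 180.21
RR4 = 62 / 180.21 = 0.3440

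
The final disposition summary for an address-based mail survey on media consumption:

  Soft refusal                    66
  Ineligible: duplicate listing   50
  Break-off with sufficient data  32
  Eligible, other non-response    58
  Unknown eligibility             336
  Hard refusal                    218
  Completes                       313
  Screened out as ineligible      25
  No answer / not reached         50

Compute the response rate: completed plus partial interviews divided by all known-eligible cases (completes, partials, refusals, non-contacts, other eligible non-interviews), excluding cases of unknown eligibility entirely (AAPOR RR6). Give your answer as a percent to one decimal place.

46.8%

Refusals = 218 + 66 = 284
Ineligible = 25 + 50 = 75
Top → 313 + 32 = 345
Base → 313 + 32 + 284 + 50 + 58 = 737
RR6 = 345 / 737 = 0.4681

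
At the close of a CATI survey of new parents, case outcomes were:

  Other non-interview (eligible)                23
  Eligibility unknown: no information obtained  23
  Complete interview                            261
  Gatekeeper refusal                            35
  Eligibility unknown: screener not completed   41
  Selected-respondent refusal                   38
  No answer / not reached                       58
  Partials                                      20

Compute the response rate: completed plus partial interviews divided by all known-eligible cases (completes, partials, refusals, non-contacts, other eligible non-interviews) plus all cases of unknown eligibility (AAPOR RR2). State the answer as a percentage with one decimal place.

56.3%

Declined to participate = 35 + 38 = 73
Eligibility not determined = 41 + 23 = 64
Num = 261 + 20 = 281
Denominator = 261 + 20 + 73 + 58 + 23 + 64 = 499
RR2 = 281 / 499 = 0.5631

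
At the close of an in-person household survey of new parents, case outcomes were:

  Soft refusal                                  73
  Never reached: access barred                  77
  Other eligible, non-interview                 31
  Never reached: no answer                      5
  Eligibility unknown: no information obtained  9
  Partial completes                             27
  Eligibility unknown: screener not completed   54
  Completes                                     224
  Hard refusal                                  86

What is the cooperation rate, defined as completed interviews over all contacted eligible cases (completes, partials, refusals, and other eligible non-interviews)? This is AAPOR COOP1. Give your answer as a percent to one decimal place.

50.8%

Declined to participate = 86 + 73 = 159
Never reached = 5 + 77 = 82
Eligibility not determined = 54 + 9 = 63
Num = 224
Denom = 224 + 27 + 159 + 31 = 441
COOP1 = 224 / 441 = 0.5079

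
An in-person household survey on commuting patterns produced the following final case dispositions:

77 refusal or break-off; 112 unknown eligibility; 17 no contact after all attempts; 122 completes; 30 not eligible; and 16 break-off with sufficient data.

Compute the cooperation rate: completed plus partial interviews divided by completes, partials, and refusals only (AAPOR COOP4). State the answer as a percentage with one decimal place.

64.2%

Num = 122 + 16 = 138
Denominator = 122 + 16 + 77 = 215
COOP4 = 138 / 215 = 0.6419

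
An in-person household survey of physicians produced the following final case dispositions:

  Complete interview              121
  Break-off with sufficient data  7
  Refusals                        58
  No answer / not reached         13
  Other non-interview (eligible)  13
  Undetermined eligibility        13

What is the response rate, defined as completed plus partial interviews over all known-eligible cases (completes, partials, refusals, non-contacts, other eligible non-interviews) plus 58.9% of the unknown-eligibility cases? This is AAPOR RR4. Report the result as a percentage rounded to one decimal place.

58.3%

Numerator: 121 + 7 = 128
Known eligible: 121 + 7 + 58 + 13 + 13 = 212
e × U: 0.5890 × 13 = 7.66
Denominator: 212 + 7.66 = 219.66
RR4 = 128 / 219.66 = 0.5827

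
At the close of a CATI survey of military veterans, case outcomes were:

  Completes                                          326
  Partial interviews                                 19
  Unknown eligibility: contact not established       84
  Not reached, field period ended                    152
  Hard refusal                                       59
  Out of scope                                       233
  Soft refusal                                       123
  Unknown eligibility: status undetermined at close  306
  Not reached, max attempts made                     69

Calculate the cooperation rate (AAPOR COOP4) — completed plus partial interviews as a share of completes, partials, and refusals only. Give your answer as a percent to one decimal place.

65.5%

Refusal or break-off = 59 + 123 = 182
No contact after all attempts = 152 + 69 = 221
Eligibility not determined = 84 + 306 = 390
Top: 326 + 19 = 345
Base: 326 + 19 + 182 = 527
COOP4 = 345 / 527 = 0.6546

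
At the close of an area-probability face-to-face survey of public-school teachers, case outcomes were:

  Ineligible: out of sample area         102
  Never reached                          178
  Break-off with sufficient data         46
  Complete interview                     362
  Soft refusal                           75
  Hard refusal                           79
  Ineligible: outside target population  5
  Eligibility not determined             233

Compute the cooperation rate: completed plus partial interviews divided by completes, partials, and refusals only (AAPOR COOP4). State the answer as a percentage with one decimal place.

72.6%

Refused = 79 + 75 = 154
Out of scope = 5 + 102 = 107
Numerator: 362 + 46 = 408
Denominator: 362 + 46 + 154 = 562
COOP4 = 408 / 562 = 0.7260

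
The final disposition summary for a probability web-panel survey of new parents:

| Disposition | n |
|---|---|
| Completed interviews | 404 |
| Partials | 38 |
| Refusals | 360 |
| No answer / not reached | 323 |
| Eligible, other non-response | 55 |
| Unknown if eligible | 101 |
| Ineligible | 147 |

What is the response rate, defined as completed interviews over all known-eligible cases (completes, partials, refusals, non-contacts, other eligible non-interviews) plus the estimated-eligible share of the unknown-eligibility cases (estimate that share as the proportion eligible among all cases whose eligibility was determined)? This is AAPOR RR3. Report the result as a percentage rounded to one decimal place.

Top: 404
Eligible (known): 404 + 38 + 360 + 323 + 55 = 1180
e = 1180 / (1180 + 147) = 1180 / 1327 = 0.8892
e × U: 0.8892 × 101 = 89.81
Denom: 1180 + 89.81 = 1269.81
RR3 = 404 / 1269.81 = 0.3182

31.8%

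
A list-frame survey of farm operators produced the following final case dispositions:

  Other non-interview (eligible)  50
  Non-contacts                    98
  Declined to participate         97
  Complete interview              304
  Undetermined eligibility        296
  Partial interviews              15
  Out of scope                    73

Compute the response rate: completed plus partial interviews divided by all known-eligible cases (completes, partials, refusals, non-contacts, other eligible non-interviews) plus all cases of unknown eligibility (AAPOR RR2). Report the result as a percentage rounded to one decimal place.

Numerator: 304 + 15 = 319
Base: 304 + 15 + 97 + 98 + 50 + 296 = 860
RR2 = 319 / 860 = 0.3709

37.1%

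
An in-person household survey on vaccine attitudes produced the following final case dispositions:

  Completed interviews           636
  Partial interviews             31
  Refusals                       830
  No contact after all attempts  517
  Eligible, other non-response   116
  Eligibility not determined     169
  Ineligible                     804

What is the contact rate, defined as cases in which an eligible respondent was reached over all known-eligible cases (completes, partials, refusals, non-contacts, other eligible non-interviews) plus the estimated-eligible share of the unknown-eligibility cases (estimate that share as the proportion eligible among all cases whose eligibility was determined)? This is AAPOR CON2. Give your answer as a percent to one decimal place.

71.6%

Top: 636 + 31 + 830 + 116 = 1613
Determined eligible: 636 + 31 + 830 + 517 + 116 = 2130
e = 2130 / (2130 + 804) = 2130 / 2934 = 0.7260
e × U: 0.7260 × 169 = 122.69
Base: 2130 + 122.69 = 2252.69
CON2 = 1613 / 2252.69 = 0.7160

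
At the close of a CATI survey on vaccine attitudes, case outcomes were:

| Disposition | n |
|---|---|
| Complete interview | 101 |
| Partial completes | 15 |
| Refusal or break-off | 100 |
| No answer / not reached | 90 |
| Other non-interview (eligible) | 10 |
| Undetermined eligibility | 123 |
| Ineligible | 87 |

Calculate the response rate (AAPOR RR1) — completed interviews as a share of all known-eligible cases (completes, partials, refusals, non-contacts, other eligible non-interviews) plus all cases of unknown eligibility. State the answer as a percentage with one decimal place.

Top = 101
Denom = 101 + 15 + 100 + 90 + 10 + 123 = 439
RR1 = 101 / 439 = 0.2301

23.0%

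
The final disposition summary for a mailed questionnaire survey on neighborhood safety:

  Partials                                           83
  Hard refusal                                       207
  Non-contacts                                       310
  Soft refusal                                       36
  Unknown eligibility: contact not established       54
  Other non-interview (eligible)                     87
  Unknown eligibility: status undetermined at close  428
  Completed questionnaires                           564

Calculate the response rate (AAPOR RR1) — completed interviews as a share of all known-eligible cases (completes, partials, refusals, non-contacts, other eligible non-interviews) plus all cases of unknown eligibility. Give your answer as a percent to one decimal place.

31.9%

Declined to participate = 207 + 36 = 243
Unknown eligibility = 54 + 428 = 482
Numerator → 564
Denominator → 564 + 83 + 243 + 310 + 87 + 482 = 1769
RR1 = 564 / 1769 = 0.3188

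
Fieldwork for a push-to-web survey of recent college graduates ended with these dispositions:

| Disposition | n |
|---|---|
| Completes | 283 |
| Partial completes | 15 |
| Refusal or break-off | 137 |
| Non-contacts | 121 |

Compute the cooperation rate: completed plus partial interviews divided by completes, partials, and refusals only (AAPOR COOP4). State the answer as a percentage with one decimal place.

Num: 283 + 15 = 298
Denominator: 283 + 15 + 137 = 435
COOP4 = 298 / 435 = 0.6851

68.5%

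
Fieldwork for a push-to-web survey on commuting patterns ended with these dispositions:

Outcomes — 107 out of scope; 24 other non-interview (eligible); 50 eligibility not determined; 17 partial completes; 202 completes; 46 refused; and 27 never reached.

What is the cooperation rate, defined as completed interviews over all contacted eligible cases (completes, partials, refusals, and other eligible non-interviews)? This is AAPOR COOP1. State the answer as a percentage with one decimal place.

Top: 202
Base: 202 + 17 + 46 + 24 = 289
COOP1 = 202 / 289 = 0.6990

69.9%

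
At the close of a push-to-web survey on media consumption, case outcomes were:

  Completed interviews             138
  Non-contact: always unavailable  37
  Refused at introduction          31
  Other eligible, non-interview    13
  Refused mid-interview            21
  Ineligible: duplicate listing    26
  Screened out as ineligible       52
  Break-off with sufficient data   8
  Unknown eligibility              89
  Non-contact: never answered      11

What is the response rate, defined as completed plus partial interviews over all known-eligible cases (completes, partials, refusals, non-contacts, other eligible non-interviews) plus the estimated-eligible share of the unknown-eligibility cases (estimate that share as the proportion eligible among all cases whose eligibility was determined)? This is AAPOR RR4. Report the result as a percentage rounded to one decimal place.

44.6%

Declined to participate = 31 + 21 = 52
Non-contacts = 11 + 37 = 48
Screened out, ineligible = 52 + 26 = 78
Num → 138 + 8 = 146
Known eligible → 138 + 8 + 52 + 48 + 13 = 259
e = 259 / (259 + 78) = 259 / 337 = 0.7685
e × U → 0.7685 × 89 = 68.40
Denominator → 259 + 68.40 = 327.40
RR4 = 146 / 327.40 = 0.4459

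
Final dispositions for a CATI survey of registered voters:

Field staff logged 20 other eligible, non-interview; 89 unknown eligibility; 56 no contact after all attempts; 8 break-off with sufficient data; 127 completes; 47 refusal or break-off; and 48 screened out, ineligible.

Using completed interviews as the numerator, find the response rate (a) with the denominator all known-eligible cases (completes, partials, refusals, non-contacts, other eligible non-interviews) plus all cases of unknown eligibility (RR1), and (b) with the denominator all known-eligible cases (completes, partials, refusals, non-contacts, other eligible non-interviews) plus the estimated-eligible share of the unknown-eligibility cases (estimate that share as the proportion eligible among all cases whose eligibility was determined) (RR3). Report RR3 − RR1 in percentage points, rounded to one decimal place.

1.5

Top = 127
Denom = 127 + 8 + 47 + 56 + 20 + 89 = 347
RR1 = 127 / 347 = 0.3660
Known eligible = 127 + 8 + 47 + 56 + 20 = 258
e = 258 / (258 + 48) = 258 / 306 = 0.8431
Eligible share of unknowns = 0.8431 × 89 = 75.04
Denom = 258 + 75.04 = 333.04
RR3 = 127 / 333.04 = 0.3813
Difference = 38.13 − 36.60 = 1.53 percentage points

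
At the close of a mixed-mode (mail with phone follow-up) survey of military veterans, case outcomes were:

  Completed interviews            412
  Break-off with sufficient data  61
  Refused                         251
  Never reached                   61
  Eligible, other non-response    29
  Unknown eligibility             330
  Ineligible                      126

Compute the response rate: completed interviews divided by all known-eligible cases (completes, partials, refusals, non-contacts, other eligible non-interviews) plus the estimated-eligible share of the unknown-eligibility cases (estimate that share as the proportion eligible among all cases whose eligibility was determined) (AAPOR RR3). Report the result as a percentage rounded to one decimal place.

Num: 412
Eligible (known): 412 + 61 + 251 + 61 + 29 = 814
e = 814 / (814 + 126) = 814 / 940 = 0.8660
e × U: 0.8660 × 330 = 285.78
Denominator: 814 + 285.78 = 1099.78
RR3 = 412 / 1099.78 = 0.3746

37.5%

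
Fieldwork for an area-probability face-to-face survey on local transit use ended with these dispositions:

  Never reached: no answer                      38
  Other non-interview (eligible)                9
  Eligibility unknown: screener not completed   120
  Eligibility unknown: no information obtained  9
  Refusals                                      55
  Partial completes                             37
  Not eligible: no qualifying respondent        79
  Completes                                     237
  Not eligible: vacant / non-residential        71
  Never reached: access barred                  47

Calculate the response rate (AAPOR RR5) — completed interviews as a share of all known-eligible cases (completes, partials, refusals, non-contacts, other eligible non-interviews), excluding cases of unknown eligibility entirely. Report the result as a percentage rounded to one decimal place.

Never reached = 38 + 47 = 85
Eligibility not determined = 120 + 9 = 129
Not eligible = 79 + 71 = 150
Numerator = 237
Denom = 237 + 37 + 55 + 85 + 9 = 423
RR5 = 237 / 423 = 0.5603

56.0%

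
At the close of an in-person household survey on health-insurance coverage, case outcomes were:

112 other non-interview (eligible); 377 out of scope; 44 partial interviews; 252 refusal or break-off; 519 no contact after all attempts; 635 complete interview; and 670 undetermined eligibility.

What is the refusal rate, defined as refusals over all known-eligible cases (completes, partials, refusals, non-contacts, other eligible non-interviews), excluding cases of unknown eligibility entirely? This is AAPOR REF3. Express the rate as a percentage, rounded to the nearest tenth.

16.1%

Num: 252
Base: 635 + 44 + 252 + 519 + 112 = 1562
REF3 = 252 / 1562 = 0.1613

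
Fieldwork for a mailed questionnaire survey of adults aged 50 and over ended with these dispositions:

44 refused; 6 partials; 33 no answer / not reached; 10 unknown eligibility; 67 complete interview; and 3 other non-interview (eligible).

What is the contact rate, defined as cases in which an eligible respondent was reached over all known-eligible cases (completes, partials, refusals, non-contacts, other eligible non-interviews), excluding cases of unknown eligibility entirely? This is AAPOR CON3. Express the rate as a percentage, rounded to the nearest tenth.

Numerator = 67 + 6 + 44 + 3 = 120
Base = 67 + 6 + 44 + 33 + 3 = 153
CON3 = 120 / 153 = 0.7843

78.4%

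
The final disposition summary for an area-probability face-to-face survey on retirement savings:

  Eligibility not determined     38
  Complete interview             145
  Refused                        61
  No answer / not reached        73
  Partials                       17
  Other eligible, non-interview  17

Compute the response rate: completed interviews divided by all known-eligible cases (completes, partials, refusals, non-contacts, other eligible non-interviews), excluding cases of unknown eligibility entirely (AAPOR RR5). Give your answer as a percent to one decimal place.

Top = 145
Base = 145 + 17 + 61 + 73 + 17 = 313
RR5 = 145 / 313 = 0.4633

46.3%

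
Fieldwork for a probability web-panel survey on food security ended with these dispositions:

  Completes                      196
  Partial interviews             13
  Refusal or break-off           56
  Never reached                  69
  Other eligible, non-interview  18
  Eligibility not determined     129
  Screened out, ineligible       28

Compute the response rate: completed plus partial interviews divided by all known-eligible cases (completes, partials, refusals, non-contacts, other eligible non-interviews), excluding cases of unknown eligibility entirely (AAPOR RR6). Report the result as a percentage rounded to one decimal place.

59.4%

Numerator: 196 + 13 = 209
Denominator: 196 + 13 + 56 + 69 + 18 = 352
RR6 = 209 / 352 = 0.5938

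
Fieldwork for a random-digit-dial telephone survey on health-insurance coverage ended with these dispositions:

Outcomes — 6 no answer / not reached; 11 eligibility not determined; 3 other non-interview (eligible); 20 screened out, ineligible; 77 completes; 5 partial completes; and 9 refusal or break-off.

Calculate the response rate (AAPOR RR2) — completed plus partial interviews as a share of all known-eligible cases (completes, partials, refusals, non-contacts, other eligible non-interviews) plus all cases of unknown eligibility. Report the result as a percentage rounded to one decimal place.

Num: 77 + 5 = 82
Base: 77 + 5 + 9 + 6 + 3 + 11 = 111
RR2 = 82 / 111 = 0.7387

73.9%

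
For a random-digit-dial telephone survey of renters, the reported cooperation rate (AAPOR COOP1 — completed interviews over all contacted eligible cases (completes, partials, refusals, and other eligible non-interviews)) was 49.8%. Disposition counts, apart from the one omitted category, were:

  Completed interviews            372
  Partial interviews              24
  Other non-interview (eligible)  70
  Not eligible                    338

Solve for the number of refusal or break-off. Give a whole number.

281

COOP1 = 372 / D = 0.498
D = 372 / 0.498 = 747.0
Other denominator terms total 466
refusal or break-off = 747.0 − 466 ≈ 281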